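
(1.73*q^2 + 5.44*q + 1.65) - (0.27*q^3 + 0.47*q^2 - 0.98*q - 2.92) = -0.27*q^3 + 1.26*q^2 + 6.42*q + 4.57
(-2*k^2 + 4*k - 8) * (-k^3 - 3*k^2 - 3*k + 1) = 2*k^5 + 2*k^4 + 2*k^3 + 10*k^2 + 28*k - 8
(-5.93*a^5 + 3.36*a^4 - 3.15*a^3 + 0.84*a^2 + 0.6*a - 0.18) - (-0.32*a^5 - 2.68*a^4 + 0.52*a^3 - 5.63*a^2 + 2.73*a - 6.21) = -5.61*a^5 + 6.04*a^4 - 3.67*a^3 + 6.47*a^2 - 2.13*a + 6.03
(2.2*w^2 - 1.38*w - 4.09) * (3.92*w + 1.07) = 8.624*w^3 - 3.0556*w^2 - 17.5094*w - 4.3763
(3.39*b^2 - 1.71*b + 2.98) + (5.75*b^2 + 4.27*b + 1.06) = 9.14*b^2 + 2.56*b + 4.04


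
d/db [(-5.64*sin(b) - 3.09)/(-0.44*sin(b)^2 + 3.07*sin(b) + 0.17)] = (-2.4816*sin(b)^2 - 2.7192*sin(b) + 8.5275)*cos(b)/(0.1936*sin(b)^4 - 2.7016*sin(b)^3 + 9.2753*sin(b)^2 + 1.0438*sin(b) + 0.0289)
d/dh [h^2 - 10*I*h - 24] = 2*h - 10*I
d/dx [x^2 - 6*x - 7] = 2*x - 6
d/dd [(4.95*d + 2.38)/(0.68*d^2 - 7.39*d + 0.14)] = (-3.366*d^2 - 3.2368*d + 18.2812)/(0.4624*d^4 - 10.0504*d^3 + 54.8025*d^2 - 2.0692*d + 0.0196)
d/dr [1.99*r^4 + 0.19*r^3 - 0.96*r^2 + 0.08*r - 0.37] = 7.96*r^3 + 0.57*r^2 - 1.92*r + 0.08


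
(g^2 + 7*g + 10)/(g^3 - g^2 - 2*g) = (g^2 + 7*g + 10)/(g*(g^2 - g - 2))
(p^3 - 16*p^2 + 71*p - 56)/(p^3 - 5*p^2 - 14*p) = (p^2 - 9*p + 8)/(p*(p + 2))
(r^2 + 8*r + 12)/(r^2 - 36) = (r + 2)/(r - 6)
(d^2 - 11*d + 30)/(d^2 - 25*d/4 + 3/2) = 4*(d - 5)/(4*d - 1)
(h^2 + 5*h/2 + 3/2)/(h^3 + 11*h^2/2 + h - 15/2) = (h + 1)/(h^2 + 4*h - 5)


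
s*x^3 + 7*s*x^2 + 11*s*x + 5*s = (x + 1)*(x + 5)*(s*x + s)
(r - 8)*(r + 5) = r^2 - 3*r - 40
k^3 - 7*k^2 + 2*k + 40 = (k - 5)*(k - 4)*(k + 2)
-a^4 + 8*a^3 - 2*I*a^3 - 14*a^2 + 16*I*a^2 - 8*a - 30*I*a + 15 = (a - 5)*(a - 3)*(-I*a + 1)^2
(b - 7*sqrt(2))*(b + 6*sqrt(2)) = b^2 - sqrt(2)*b - 84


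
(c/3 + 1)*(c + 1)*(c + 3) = c^3/3 + 7*c^2/3 + 5*c + 3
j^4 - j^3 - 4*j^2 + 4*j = j*(j - 2)*(j - 1)*(j + 2)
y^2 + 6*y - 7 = (y - 1)*(y + 7)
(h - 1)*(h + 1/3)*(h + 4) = h^3 + 10*h^2/3 - 3*h - 4/3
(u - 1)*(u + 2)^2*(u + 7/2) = u^4 + 13*u^3/2 + 21*u^2/2 - 4*u - 14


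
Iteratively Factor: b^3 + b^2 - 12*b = (b - 3)*(b^2 + 4*b) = (b - 3)*(b + 4)*(b)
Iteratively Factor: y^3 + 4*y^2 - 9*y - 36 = (y + 3)*(y^2 + y - 12) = (y - 3)*(y + 3)*(y + 4)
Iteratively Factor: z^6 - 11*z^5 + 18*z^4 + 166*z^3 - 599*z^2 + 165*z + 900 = (z - 3)*(z^5 - 8*z^4 - 6*z^3 + 148*z^2 - 155*z - 300) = (z - 3)*(z + 1)*(z^4 - 9*z^3 + 3*z^2 + 145*z - 300) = (z - 5)*(z - 3)*(z + 1)*(z^3 - 4*z^2 - 17*z + 60) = (z - 5)*(z - 3)^2*(z + 1)*(z^2 - z - 20) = (z - 5)*(z - 3)^2*(z + 1)*(z + 4)*(z - 5)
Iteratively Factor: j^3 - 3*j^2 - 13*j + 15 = (j - 1)*(j^2 - 2*j - 15) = (j - 5)*(j - 1)*(j + 3)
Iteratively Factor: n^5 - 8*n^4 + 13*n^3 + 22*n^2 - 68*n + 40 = (n - 1)*(n^4 - 7*n^3 + 6*n^2 + 28*n - 40) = (n - 2)*(n - 1)*(n^3 - 5*n^2 - 4*n + 20) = (n - 2)*(n - 1)*(n + 2)*(n^2 - 7*n + 10) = (n - 5)*(n - 2)*(n - 1)*(n + 2)*(n - 2)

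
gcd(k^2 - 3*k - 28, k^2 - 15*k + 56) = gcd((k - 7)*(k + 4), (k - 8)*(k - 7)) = k - 7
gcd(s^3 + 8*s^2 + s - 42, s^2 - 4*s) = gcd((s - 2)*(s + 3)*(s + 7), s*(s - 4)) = 1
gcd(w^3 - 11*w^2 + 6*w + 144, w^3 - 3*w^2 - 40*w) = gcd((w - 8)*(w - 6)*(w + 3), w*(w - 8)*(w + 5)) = w - 8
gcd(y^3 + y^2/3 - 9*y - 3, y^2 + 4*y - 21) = y - 3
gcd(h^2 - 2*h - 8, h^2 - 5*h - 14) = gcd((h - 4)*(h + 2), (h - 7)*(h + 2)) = h + 2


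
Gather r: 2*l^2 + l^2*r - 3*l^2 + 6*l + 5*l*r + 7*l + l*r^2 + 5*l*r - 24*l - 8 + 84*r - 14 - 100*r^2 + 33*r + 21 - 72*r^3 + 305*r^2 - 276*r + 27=-l^2 - 11*l - 72*r^3 + r^2*(l + 205) + r*(l^2 + 10*l - 159) + 26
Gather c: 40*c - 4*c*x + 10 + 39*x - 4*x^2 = c*(40 - 4*x) - 4*x^2 + 39*x + 10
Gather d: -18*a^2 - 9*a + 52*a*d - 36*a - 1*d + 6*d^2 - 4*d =-18*a^2 - 45*a + 6*d^2 + d*(52*a - 5)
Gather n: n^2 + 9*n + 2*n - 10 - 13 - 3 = n^2 + 11*n - 26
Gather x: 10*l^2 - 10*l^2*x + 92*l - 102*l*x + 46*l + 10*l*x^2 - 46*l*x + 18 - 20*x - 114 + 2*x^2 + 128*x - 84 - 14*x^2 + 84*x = 10*l^2 + 138*l + x^2*(10*l - 12) + x*(-10*l^2 - 148*l + 192) - 180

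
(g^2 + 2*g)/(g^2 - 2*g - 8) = g/(g - 4)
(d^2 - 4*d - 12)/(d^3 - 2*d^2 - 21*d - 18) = (d + 2)/(d^2 + 4*d + 3)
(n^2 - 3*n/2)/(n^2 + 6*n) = (n - 3/2)/(n + 6)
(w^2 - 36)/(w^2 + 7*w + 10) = (w^2 - 36)/(w^2 + 7*w + 10)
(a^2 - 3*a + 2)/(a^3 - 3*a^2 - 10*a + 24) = (a - 1)/(a^2 - a - 12)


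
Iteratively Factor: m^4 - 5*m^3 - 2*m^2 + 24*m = (m + 2)*(m^3 - 7*m^2 + 12*m) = (m - 3)*(m + 2)*(m^2 - 4*m) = m*(m - 3)*(m + 2)*(m - 4)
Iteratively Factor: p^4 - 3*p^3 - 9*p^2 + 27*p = (p)*(p^3 - 3*p^2 - 9*p + 27) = p*(p - 3)*(p^2 - 9) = p*(p - 3)*(p + 3)*(p - 3)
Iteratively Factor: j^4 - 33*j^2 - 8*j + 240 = (j - 5)*(j^3 + 5*j^2 - 8*j - 48) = (j - 5)*(j - 3)*(j^2 + 8*j + 16) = (j - 5)*(j - 3)*(j + 4)*(j + 4)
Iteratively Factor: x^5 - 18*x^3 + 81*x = (x)*(x^4 - 18*x^2 + 81) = x*(x - 3)*(x^3 + 3*x^2 - 9*x - 27) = x*(x - 3)*(x + 3)*(x^2 - 9) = x*(x - 3)^2*(x + 3)*(x + 3)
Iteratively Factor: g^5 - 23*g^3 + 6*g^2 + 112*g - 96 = (g + 4)*(g^4 - 4*g^3 - 7*g^2 + 34*g - 24) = (g + 3)*(g + 4)*(g^3 - 7*g^2 + 14*g - 8) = (g - 4)*(g + 3)*(g + 4)*(g^2 - 3*g + 2) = (g - 4)*(g - 2)*(g + 3)*(g + 4)*(g - 1)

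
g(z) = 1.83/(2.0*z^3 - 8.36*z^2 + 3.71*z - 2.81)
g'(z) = 1.83*(-6.0*z^2 + 16.72*z - 3.71)/(2.0*z^3 - 8.36*z^2 + 3.71*z - 2.81)^2 = (-10.98*z^2 + 30.5976*z - 6.7893)/(2.0*z^3 - 8.36*z^2 + 3.71*z - 2.81)^2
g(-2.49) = -0.02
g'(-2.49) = -0.02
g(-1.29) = -0.07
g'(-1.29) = -0.10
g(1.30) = -0.24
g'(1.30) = 0.24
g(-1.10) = -0.09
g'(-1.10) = -0.14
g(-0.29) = -0.39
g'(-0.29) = -0.77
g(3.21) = -0.17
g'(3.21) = -0.18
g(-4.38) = -0.01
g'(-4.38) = -0.00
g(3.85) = 1.08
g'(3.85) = -18.10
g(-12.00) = -0.00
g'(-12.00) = -0.00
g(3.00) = -0.14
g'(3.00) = -0.08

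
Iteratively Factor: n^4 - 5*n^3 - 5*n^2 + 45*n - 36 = (n + 3)*(n^3 - 8*n^2 + 19*n - 12) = (n - 4)*(n + 3)*(n^2 - 4*n + 3) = (n - 4)*(n - 3)*(n + 3)*(n - 1)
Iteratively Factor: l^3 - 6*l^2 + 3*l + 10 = (l - 2)*(l^2 - 4*l - 5) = (l - 2)*(l + 1)*(l - 5)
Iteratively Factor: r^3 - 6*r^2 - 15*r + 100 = (r - 5)*(r^2 - r - 20) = (r - 5)*(r + 4)*(r - 5)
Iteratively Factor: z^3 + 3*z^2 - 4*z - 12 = (z + 2)*(z^2 + z - 6) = (z - 2)*(z + 2)*(z + 3)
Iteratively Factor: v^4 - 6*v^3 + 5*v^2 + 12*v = (v + 1)*(v^3 - 7*v^2 + 12*v) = (v - 4)*(v + 1)*(v^2 - 3*v) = v*(v - 4)*(v + 1)*(v - 3)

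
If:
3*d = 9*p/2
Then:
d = 3*p/2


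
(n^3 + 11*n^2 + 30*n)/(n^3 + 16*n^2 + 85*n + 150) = n/(n + 5)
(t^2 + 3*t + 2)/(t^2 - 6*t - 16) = (t + 1)/(t - 8)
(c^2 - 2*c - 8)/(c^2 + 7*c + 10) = (c - 4)/(c + 5)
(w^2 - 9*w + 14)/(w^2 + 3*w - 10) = (w - 7)/(w + 5)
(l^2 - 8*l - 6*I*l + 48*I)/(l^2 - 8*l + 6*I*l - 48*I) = (l - 6*I)/(l + 6*I)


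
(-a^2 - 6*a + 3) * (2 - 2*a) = 2*a^3 + 10*a^2 - 18*a + 6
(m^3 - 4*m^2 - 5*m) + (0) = m^3 - 4*m^2 - 5*m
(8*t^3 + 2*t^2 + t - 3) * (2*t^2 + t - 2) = 16*t^5 + 12*t^4 - 12*t^3 - 9*t^2 - 5*t + 6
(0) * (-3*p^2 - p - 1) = 0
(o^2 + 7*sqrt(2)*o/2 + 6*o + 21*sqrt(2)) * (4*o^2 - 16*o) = 4*o^4 + 8*o^3 + 14*sqrt(2)*o^3 - 96*o^2 + 28*sqrt(2)*o^2 - 336*sqrt(2)*o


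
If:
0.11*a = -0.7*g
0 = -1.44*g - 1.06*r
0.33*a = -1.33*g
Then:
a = 0.00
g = 0.00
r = 0.00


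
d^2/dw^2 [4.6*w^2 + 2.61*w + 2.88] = 9.20000000000000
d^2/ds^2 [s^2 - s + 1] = 2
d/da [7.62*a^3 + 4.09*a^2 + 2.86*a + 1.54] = 22.86*a^2 + 8.18*a + 2.86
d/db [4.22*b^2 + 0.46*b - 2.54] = 8.44*b + 0.46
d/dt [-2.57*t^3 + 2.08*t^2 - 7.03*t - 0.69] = -7.71*t^2 + 4.16*t - 7.03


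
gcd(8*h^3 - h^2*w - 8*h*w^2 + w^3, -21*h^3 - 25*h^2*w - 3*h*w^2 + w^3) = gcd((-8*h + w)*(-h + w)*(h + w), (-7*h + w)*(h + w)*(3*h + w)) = h + w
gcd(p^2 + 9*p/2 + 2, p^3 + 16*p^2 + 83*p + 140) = p + 4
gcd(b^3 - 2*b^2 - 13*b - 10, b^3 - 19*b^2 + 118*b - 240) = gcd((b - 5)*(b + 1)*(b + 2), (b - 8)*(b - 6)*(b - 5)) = b - 5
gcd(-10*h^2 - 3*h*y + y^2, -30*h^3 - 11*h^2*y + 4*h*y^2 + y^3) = 2*h + y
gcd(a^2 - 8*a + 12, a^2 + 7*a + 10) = 1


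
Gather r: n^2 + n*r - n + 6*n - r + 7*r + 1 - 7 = n^2 + 5*n + r*(n + 6) - 6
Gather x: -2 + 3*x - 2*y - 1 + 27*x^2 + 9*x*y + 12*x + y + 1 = 27*x^2 + x*(9*y + 15) - y - 2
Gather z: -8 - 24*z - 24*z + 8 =-48*z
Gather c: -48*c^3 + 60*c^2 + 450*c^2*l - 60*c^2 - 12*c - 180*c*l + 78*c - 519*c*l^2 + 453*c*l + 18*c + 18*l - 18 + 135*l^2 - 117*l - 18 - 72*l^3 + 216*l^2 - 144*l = -48*c^3 + 450*c^2*l + c*(-519*l^2 + 273*l + 84) - 72*l^3 + 351*l^2 - 243*l - 36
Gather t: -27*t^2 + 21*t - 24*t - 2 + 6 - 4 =-27*t^2 - 3*t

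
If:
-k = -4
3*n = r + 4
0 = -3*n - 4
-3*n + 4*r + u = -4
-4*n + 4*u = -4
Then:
No Solution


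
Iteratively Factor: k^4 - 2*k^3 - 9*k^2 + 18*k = (k + 3)*(k^3 - 5*k^2 + 6*k) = (k - 2)*(k + 3)*(k^2 - 3*k) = (k - 3)*(k - 2)*(k + 3)*(k)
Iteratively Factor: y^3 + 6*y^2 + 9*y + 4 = (y + 1)*(y^2 + 5*y + 4) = (y + 1)^2*(y + 4)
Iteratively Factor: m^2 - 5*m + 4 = (m - 1)*(m - 4)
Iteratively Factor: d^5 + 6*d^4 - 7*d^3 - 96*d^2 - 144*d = (d + 4)*(d^4 + 2*d^3 - 15*d^2 - 36*d) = (d - 4)*(d + 4)*(d^3 + 6*d^2 + 9*d) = (d - 4)*(d + 3)*(d + 4)*(d^2 + 3*d) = d*(d - 4)*(d + 3)*(d + 4)*(d + 3)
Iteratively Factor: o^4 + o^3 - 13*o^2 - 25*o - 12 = (o + 1)*(o^3 - 13*o - 12) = (o + 1)^2*(o^2 - o - 12) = (o + 1)^2*(o + 3)*(o - 4)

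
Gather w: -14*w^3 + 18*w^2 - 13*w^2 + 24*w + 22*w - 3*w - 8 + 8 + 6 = -14*w^3 + 5*w^2 + 43*w + 6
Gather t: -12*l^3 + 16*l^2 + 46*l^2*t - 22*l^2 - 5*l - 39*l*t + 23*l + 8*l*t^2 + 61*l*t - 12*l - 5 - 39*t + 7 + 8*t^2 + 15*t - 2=-12*l^3 - 6*l^2 + 6*l + t^2*(8*l + 8) + t*(46*l^2 + 22*l - 24)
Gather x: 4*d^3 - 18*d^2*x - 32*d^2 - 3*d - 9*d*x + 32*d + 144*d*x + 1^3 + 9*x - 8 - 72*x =4*d^3 - 32*d^2 + 29*d + x*(-18*d^2 + 135*d - 63) - 7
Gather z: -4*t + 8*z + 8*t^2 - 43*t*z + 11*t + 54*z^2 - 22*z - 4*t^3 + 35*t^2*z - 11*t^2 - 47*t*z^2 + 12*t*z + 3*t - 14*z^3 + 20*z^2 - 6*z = -4*t^3 - 3*t^2 + 10*t - 14*z^3 + z^2*(74 - 47*t) + z*(35*t^2 - 31*t - 20)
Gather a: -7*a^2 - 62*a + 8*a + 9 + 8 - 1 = -7*a^2 - 54*a + 16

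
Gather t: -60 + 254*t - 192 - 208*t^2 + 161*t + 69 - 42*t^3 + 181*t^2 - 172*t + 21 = -42*t^3 - 27*t^2 + 243*t - 162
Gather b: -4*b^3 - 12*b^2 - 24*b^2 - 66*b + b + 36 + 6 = -4*b^3 - 36*b^2 - 65*b + 42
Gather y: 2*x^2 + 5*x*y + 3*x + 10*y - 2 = 2*x^2 + 3*x + y*(5*x + 10) - 2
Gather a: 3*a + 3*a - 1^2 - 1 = 6*a - 2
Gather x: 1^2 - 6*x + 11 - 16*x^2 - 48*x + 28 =-16*x^2 - 54*x + 40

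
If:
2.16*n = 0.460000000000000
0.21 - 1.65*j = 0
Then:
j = 0.13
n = 0.21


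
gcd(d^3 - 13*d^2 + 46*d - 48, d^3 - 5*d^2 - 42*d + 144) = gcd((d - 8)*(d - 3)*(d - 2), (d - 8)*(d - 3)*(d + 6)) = d^2 - 11*d + 24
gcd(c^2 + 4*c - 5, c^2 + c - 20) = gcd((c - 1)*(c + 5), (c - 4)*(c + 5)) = c + 5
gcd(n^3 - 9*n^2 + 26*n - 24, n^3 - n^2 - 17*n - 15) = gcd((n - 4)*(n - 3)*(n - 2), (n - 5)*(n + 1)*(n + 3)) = 1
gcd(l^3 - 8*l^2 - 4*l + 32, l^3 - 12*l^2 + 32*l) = l - 8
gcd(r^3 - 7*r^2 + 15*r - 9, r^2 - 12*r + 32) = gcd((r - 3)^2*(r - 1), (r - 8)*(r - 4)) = 1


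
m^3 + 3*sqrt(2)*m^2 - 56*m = m*(m - 4*sqrt(2))*(m + 7*sqrt(2))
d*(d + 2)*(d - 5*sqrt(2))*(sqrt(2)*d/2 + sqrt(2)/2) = sqrt(2)*d^4/2 - 5*d^3 + 3*sqrt(2)*d^3/2 - 15*d^2 + sqrt(2)*d^2 - 10*d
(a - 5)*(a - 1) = a^2 - 6*a + 5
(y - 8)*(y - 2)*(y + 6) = y^3 - 4*y^2 - 44*y + 96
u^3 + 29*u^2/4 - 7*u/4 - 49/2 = (u - 7/4)*(u + 2)*(u + 7)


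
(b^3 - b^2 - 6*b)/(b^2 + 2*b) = b - 3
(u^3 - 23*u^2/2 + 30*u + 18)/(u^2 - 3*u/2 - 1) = (u^2 - 12*u + 36)/(u - 2)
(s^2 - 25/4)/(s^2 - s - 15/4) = (2*s + 5)/(2*s + 3)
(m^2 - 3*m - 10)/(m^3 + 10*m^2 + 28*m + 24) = (m - 5)/(m^2 + 8*m + 12)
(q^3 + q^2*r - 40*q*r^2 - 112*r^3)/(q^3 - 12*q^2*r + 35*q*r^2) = (q^2 + 8*q*r + 16*r^2)/(q*(q - 5*r))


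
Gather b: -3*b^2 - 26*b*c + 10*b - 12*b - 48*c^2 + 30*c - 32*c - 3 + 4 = -3*b^2 + b*(-26*c - 2) - 48*c^2 - 2*c + 1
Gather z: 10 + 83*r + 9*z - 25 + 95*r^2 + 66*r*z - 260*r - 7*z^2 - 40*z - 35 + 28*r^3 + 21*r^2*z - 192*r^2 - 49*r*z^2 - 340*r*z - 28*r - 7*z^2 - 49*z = 28*r^3 - 97*r^2 - 205*r + z^2*(-49*r - 14) + z*(21*r^2 - 274*r - 80) - 50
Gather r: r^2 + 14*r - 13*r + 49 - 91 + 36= r^2 + r - 6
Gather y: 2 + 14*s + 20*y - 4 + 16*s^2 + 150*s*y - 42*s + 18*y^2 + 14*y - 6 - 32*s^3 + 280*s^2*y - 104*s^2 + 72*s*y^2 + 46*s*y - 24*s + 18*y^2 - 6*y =-32*s^3 - 88*s^2 - 52*s + y^2*(72*s + 36) + y*(280*s^2 + 196*s + 28) - 8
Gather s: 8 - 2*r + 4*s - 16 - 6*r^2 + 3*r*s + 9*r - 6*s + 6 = -6*r^2 + 7*r + s*(3*r - 2) - 2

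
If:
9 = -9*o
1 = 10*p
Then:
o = -1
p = 1/10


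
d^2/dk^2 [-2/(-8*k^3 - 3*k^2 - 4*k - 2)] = 4*(-3*(8*k + 1)*(8*k^3 + 3*k^2 + 4*k + 2) + 4*(12*k^2 + 3*k + 2)^2)/(8*k^3 + 3*k^2 + 4*k + 2)^3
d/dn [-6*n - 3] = -6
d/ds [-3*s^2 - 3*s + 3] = -6*s - 3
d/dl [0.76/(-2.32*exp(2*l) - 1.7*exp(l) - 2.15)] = (3.5264*exp(l) + 1.292)*exp(l)/(2.32*exp(2*l) + 1.7*exp(l) + 2.15)^2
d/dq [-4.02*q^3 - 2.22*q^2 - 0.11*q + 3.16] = -12.06*q^2 - 4.44*q - 0.11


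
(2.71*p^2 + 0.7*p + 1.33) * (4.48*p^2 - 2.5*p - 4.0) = 12.1408*p^4 - 3.639*p^3 - 6.6316*p^2 - 6.125*p - 5.32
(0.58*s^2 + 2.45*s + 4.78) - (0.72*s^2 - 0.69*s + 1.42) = -0.14*s^2 + 3.14*s + 3.36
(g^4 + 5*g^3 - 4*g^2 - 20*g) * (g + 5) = g^5 + 10*g^4 + 21*g^3 - 40*g^2 - 100*g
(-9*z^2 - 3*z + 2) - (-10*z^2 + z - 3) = z^2 - 4*z + 5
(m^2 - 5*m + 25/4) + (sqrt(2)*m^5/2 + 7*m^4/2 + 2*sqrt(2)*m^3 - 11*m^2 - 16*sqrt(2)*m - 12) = sqrt(2)*m^5/2 + 7*m^4/2 + 2*sqrt(2)*m^3 - 10*m^2 - 16*sqrt(2)*m - 5*m - 23/4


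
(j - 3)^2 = j^2 - 6*j + 9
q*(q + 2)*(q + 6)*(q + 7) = q^4 + 15*q^3 + 68*q^2 + 84*q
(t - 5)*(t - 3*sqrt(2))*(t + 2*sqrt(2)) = t^3 - 5*t^2 - sqrt(2)*t^2 - 12*t + 5*sqrt(2)*t + 60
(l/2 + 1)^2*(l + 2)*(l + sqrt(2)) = l^4/4 + sqrt(2)*l^3/4 + 3*l^3/2 + 3*sqrt(2)*l^2/2 + 3*l^2 + 2*l + 3*sqrt(2)*l + 2*sqrt(2)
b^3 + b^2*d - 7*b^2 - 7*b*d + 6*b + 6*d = (b - 6)*(b - 1)*(b + d)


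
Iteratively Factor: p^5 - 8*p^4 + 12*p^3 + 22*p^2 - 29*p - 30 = (p - 2)*(p^4 - 6*p^3 + 22*p + 15) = (p - 2)*(p + 1)*(p^3 - 7*p^2 + 7*p + 15) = (p - 2)*(p + 1)^2*(p^2 - 8*p + 15) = (p - 3)*(p - 2)*(p + 1)^2*(p - 5)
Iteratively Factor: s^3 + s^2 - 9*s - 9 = (s + 1)*(s^2 - 9) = (s - 3)*(s + 1)*(s + 3)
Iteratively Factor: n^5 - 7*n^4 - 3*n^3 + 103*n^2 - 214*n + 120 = (n - 3)*(n^4 - 4*n^3 - 15*n^2 + 58*n - 40) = (n - 3)*(n - 2)*(n^3 - 2*n^2 - 19*n + 20) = (n - 3)*(n - 2)*(n - 1)*(n^2 - n - 20) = (n - 5)*(n - 3)*(n - 2)*(n - 1)*(n + 4)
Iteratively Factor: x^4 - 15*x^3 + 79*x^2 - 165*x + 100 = (x - 5)*(x^3 - 10*x^2 + 29*x - 20) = (x - 5)^2*(x^2 - 5*x + 4) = (x - 5)^2*(x - 1)*(x - 4)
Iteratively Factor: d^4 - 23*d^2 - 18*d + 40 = (d + 2)*(d^3 - 2*d^2 - 19*d + 20) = (d + 2)*(d + 4)*(d^2 - 6*d + 5) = (d - 5)*(d + 2)*(d + 4)*(d - 1)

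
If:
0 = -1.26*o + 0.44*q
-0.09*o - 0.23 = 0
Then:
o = -2.56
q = -7.32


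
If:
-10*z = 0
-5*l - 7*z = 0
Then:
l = 0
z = 0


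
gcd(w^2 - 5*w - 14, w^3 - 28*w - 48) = w + 2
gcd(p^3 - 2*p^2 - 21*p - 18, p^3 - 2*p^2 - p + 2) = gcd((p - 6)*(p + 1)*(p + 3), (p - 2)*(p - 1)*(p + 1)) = p + 1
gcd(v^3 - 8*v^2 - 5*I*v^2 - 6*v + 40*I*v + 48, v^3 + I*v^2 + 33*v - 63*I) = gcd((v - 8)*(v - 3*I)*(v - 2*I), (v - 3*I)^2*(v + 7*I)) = v - 3*I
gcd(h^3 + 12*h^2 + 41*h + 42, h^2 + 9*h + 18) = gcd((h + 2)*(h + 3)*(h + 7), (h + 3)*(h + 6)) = h + 3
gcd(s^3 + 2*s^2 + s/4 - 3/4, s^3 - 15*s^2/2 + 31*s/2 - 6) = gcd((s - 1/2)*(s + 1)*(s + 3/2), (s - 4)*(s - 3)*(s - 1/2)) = s - 1/2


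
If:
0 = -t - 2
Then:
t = -2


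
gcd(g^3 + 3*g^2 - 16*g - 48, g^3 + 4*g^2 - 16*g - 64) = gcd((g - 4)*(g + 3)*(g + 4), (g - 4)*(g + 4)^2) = g^2 - 16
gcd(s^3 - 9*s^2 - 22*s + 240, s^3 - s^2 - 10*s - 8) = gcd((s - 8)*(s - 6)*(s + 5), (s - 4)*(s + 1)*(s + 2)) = 1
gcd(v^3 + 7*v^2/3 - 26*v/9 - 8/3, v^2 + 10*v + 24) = 1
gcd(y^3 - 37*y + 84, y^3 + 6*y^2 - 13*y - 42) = y^2 + 4*y - 21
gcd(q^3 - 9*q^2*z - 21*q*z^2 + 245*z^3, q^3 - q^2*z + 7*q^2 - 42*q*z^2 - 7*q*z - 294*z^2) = -q + 7*z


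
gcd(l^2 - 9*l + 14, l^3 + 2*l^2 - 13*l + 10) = l - 2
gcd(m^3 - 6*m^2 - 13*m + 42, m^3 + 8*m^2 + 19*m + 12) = m + 3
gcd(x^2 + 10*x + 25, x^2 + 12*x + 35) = x + 5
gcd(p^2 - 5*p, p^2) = p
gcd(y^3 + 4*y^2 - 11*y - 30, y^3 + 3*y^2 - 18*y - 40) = y^2 + 7*y + 10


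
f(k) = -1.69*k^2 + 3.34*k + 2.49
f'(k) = 3.34 - 3.38*k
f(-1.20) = -3.95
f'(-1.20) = 7.40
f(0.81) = 4.09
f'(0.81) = 0.60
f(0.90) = 4.13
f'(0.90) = 0.30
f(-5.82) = -74.19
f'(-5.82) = 23.01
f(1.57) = 3.57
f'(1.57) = -1.97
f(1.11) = 4.12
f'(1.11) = -0.41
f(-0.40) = 0.88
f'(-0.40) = 4.69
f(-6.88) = -100.48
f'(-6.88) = 26.59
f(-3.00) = -22.74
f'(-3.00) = 13.48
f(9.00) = -104.34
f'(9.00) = -27.08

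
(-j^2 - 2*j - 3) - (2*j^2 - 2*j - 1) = -3*j^2 - 2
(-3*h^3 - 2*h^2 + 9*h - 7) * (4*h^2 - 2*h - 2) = -12*h^5 - 2*h^4 + 46*h^3 - 42*h^2 - 4*h + 14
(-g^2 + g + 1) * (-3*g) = 3*g^3 - 3*g^2 - 3*g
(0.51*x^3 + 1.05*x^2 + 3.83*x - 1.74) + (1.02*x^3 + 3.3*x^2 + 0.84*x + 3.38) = 1.53*x^3 + 4.35*x^2 + 4.67*x + 1.64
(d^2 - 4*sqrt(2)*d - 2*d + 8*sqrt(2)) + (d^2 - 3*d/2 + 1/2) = 2*d^2 - 4*sqrt(2)*d - 7*d/2 + 1/2 + 8*sqrt(2)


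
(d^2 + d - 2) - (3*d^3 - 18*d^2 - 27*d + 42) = -3*d^3 + 19*d^2 + 28*d - 44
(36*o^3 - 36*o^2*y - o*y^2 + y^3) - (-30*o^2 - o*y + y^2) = 36*o^3 - 36*o^2*y + 30*o^2 - o*y^2 + o*y + y^3 - y^2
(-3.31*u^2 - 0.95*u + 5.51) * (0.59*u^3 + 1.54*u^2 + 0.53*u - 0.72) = -1.9529*u^5 - 5.6579*u^4 + 0.0335999999999996*u^3 + 10.3651*u^2 + 3.6043*u - 3.9672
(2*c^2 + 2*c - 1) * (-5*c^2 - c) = -10*c^4 - 12*c^3 + 3*c^2 + c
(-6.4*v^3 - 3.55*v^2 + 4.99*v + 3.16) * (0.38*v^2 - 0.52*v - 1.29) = -2.432*v^5 + 1.979*v^4 + 11.9982*v^3 + 3.1855*v^2 - 8.0803*v - 4.0764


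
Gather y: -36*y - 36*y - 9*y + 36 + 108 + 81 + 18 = 243 - 81*y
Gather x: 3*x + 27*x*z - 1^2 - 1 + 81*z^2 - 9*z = x*(27*z + 3) + 81*z^2 - 9*z - 2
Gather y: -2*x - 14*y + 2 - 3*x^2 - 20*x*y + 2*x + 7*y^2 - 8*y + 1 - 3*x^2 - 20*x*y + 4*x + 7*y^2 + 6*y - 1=-6*x^2 + 4*x + 14*y^2 + y*(-40*x - 16) + 2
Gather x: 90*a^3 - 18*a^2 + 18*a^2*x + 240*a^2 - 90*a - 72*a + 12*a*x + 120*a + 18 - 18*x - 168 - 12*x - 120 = 90*a^3 + 222*a^2 - 42*a + x*(18*a^2 + 12*a - 30) - 270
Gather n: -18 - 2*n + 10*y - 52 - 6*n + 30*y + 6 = -8*n + 40*y - 64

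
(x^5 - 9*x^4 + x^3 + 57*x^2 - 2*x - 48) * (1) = x^5 - 9*x^4 + x^3 + 57*x^2 - 2*x - 48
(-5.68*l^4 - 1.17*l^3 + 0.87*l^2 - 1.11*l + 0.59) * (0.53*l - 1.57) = -3.0104*l^5 + 8.2975*l^4 + 2.298*l^3 - 1.9542*l^2 + 2.0554*l - 0.9263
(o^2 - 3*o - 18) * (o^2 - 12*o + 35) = o^4 - 15*o^3 + 53*o^2 + 111*o - 630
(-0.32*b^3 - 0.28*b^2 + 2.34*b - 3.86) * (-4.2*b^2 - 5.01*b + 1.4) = 1.344*b^5 + 2.7792*b^4 - 8.8732*b^3 + 4.0966*b^2 + 22.6146*b - 5.404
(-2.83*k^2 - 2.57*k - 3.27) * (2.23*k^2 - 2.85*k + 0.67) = -6.3109*k^4 + 2.3344*k^3 - 1.8637*k^2 + 7.5976*k - 2.1909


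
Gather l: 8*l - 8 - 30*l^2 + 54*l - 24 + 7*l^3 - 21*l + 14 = 7*l^3 - 30*l^2 + 41*l - 18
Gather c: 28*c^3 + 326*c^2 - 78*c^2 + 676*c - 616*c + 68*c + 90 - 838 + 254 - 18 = 28*c^3 + 248*c^2 + 128*c - 512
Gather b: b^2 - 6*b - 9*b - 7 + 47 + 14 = b^2 - 15*b + 54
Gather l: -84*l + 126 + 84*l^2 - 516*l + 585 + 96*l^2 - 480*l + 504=180*l^2 - 1080*l + 1215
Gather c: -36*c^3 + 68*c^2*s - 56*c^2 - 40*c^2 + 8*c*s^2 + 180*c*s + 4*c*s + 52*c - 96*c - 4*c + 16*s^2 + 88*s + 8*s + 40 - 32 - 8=-36*c^3 + c^2*(68*s - 96) + c*(8*s^2 + 184*s - 48) + 16*s^2 + 96*s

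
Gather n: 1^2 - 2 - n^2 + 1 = -n^2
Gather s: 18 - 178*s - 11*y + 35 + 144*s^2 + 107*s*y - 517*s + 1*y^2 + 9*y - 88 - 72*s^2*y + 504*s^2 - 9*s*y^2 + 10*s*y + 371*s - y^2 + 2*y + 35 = s^2*(648 - 72*y) + s*(-9*y^2 + 117*y - 324)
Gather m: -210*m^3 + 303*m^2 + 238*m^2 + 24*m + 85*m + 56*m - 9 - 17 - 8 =-210*m^3 + 541*m^2 + 165*m - 34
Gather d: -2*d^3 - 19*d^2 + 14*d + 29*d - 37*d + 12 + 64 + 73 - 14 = -2*d^3 - 19*d^2 + 6*d + 135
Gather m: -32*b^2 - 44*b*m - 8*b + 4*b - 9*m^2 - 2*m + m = -32*b^2 - 4*b - 9*m^2 + m*(-44*b - 1)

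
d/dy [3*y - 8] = 3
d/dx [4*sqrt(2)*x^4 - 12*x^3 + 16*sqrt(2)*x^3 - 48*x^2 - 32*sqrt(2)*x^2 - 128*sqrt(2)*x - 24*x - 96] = 16*sqrt(2)*x^3 - 36*x^2 + 48*sqrt(2)*x^2 - 96*x - 64*sqrt(2)*x - 128*sqrt(2) - 24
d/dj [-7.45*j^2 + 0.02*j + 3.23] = 0.02 - 14.9*j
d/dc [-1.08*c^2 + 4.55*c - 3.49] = 4.55 - 2.16*c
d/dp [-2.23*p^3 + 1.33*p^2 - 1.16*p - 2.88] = -6.69*p^2 + 2.66*p - 1.16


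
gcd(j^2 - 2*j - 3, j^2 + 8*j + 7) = j + 1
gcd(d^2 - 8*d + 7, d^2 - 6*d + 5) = d - 1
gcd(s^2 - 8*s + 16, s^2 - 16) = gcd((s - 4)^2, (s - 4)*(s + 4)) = s - 4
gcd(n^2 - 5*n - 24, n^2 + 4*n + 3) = n + 3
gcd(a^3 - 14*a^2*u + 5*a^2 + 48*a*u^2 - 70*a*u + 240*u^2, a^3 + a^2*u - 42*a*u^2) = -a + 6*u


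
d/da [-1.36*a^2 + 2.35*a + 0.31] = 2.35 - 2.72*a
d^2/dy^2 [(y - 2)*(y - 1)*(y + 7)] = 6*y + 8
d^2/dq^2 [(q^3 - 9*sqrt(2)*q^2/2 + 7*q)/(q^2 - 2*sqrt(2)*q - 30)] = 6*(9*q^3 - 75*sqrt(2)*q^2 + 1110*q - 1490*sqrt(2))/(q^6 - 6*sqrt(2)*q^5 - 66*q^4 + 344*sqrt(2)*q^3 + 1980*q^2 - 5400*sqrt(2)*q - 27000)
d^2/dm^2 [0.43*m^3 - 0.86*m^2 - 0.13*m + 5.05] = 2.58*m - 1.72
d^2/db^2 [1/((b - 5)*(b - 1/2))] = 4*(4*(b - 5)^2 + 2*(b - 5)*(2*b - 1) + (2*b - 1)^2)/((b - 5)^3*(2*b - 1)^3)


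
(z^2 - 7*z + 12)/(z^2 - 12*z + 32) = (z - 3)/(z - 8)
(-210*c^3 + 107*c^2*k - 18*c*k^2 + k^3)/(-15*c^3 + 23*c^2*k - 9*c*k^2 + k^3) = (42*c^2 - 13*c*k + k^2)/(3*c^2 - 4*c*k + k^2)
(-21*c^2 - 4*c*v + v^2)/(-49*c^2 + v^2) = (3*c + v)/(7*c + v)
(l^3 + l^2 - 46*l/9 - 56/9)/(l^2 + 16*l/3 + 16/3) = (3*l^2 - l - 14)/(3*(l + 4))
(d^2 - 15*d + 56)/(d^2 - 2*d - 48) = (d - 7)/(d + 6)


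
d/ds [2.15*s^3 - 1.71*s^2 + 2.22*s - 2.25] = 6.45*s^2 - 3.42*s + 2.22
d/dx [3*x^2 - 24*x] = 6*x - 24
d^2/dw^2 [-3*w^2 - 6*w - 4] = -6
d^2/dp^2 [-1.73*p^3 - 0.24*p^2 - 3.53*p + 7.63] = -10.38*p - 0.48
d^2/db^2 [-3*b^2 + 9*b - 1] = -6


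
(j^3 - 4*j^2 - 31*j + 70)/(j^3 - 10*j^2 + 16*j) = (j^2 - 2*j - 35)/(j*(j - 8))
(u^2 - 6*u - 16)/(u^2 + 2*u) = (u - 8)/u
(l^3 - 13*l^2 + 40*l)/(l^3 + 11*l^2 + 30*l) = (l^2 - 13*l + 40)/(l^2 + 11*l + 30)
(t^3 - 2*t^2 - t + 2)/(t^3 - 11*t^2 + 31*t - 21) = (t^2 - t - 2)/(t^2 - 10*t + 21)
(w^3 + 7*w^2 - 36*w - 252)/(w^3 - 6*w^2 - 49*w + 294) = (w + 6)/(w - 7)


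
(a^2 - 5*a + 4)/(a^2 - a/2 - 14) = 2*(a - 1)/(2*a + 7)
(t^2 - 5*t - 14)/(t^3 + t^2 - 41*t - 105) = (t + 2)/(t^2 + 8*t + 15)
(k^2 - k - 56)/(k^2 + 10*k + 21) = (k - 8)/(k + 3)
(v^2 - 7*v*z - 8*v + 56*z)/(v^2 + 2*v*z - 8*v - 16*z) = (v - 7*z)/(v + 2*z)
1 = 1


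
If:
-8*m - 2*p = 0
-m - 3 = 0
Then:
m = -3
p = 12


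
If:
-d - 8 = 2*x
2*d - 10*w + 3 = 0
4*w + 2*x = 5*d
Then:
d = -17/13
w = 1/26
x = -87/26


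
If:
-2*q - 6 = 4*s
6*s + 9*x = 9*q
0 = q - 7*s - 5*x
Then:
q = 33/13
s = -36/13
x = 57/13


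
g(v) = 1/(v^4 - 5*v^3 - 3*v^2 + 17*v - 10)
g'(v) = (-4*v^3 + 15*v^2 + 6*v - 17)/(v^4 - 5*v^3 - 3*v^2 + 17*v - 10)^2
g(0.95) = -33.48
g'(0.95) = -1336.11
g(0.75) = -1.37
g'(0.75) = -10.78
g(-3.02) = 0.01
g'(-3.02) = 0.01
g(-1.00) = -0.04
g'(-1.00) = -0.01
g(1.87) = -0.11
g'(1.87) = 0.24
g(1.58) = -0.24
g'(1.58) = 0.83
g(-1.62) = -0.06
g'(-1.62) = 0.10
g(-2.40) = 0.03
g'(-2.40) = 0.09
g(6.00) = 0.00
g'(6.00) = -0.00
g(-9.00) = 0.00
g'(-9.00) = 0.00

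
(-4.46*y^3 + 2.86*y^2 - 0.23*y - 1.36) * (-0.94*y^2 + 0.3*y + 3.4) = 4.1924*y^5 - 4.0264*y^4 - 14.0898*y^3 + 10.9334*y^2 - 1.19*y - 4.624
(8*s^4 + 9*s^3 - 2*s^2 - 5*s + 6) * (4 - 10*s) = -80*s^5 - 58*s^4 + 56*s^3 + 42*s^2 - 80*s + 24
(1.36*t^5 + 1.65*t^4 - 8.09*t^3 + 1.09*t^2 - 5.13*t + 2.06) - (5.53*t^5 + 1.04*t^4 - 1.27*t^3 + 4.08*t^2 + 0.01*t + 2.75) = -4.17*t^5 + 0.61*t^4 - 6.82*t^3 - 2.99*t^2 - 5.14*t - 0.69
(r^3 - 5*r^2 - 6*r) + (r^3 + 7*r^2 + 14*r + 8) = 2*r^3 + 2*r^2 + 8*r + 8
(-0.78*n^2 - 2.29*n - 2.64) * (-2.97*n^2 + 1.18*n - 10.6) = 2.3166*n^4 + 5.8809*n^3 + 13.4066*n^2 + 21.1588*n + 27.984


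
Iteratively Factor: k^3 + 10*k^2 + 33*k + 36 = (k + 4)*(k^2 + 6*k + 9) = (k + 3)*(k + 4)*(k + 3)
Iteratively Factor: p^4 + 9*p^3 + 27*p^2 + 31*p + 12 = (p + 3)*(p^3 + 6*p^2 + 9*p + 4) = (p + 1)*(p + 3)*(p^2 + 5*p + 4) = (p + 1)*(p + 3)*(p + 4)*(p + 1)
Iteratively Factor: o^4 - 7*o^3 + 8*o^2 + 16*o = (o + 1)*(o^3 - 8*o^2 + 16*o) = (o - 4)*(o + 1)*(o^2 - 4*o) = (o - 4)^2*(o + 1)*(o)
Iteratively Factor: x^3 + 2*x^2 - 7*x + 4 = (x - 1)*(x^2 + 3*x - 4) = (x - 1)*(x + 4)*(x - 1)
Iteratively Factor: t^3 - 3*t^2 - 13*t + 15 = (t + 3)*(t^2 - 6*t + 5) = (t - 5)*(t + 3)*(t - 1)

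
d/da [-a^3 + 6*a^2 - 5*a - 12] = -3*a^2 + 12*a - 5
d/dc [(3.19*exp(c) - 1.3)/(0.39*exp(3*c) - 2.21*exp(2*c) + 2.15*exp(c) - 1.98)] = (-2.4882*exp(3*c) + 8.5709*exp(2*c) - 5.746*exp(c) - 3.5212)*exp(c)/(0.1521*exp(6*c) - 1.7238*exp(5*c) + 6.5611*exp(4*c) - 11.0474*exp(3*c) + 13.3741*exp(2*c) - 8.514*exp(c) + 3.9204)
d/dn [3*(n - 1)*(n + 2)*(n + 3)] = 9*n^2 + 24*n + 3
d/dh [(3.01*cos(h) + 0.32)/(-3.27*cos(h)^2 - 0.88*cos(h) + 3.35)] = (9.8427*sin(h)^2 - 2.0928*cos(h) - 20.2078)*sin(h)/(3.27*cos(h)^2 + 0.88*cos(h) - 3.35)^2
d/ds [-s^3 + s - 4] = 1 - 3*s^2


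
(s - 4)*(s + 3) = s^2 - s - 12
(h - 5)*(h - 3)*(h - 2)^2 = h^4 - 12*h^3 + 51*h^2 - 92*h + 60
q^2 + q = q*(q + 1)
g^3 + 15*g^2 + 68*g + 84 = (g + 2)*(g + 6)*(g + 7)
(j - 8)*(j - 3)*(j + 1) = j^3 - 10*j^2 + 13*j + 24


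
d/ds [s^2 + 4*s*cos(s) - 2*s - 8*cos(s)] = -4*s*sin(s) + 2*s + 8*sin(s) + 4*cos(s) - 2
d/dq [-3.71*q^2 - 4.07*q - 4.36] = -7.42*q - 4.07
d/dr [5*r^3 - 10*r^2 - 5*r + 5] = 15*r^2 - 20*r - 5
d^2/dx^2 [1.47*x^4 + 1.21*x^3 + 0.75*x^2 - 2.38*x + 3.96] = 17.64*x^2 + 7.26*x + 1.5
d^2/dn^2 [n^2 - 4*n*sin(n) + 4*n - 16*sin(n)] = 4*n*sin(n) + 16*sin(n) - 8*cos(n) + 2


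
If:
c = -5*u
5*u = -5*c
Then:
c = 0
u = 0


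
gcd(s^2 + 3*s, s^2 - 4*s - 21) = s + 3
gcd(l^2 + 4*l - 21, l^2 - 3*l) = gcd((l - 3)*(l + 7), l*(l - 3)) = l - 3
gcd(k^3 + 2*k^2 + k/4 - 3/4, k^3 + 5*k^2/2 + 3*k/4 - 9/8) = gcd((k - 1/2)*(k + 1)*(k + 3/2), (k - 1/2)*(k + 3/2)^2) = k^2 + k - 3/4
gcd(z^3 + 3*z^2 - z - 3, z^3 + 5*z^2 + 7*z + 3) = z^2 + 4*z + 3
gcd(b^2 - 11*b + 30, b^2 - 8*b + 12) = b - 6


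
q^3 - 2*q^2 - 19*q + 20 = (q - 5)*(q - 1)*(q + 4)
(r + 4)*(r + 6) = r^2 + 10*r + 24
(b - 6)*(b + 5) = b^2 - b - 30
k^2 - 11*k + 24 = (k - 8)*(k - 3)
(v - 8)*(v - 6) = v^2 - 14*v + 48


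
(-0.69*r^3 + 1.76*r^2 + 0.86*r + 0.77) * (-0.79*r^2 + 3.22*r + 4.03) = 0.5451*r^5 - 3.6122*r^4 + 2.2071*r^3 + 9.2537*r^2 + 5.9452*r + 3.1031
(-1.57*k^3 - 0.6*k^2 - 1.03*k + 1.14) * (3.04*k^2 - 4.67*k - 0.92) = -4.7728*k^5 + 5.5079*k^4 + 1.1152*k^3 + 8.8277*k^2 - 4.3762*k - 1.0488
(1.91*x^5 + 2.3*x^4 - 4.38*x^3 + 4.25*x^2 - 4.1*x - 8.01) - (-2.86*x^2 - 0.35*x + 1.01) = 1.91*x^5 + 2.3*x^4 - 4.38*x^3 + 7.11*x^2 - 3.75*x - 9.02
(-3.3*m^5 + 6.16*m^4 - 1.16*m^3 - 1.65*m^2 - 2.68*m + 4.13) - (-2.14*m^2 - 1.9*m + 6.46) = -3.3*m^5 + 6.16*m^4 - 1.16*m^3 + 0.49*m^2 - 0.78*m - 2.33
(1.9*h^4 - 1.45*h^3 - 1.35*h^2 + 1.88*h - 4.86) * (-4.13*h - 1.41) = -7.847*h^5 + 3.3095*h^4 + 7.62*h^3 - 5.8609*h^2 + 17.421*h + 6.8526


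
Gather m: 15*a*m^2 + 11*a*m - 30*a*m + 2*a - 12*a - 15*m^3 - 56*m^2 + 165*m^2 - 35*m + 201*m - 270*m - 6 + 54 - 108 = -10*a - 15*m^3 + m^2*(15*a + 109) + m*(-19*a - 104) - 60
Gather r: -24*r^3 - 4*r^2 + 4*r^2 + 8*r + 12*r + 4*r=-24*r^3 + 24*r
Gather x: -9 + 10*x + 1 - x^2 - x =-x^2 + 9*x - 8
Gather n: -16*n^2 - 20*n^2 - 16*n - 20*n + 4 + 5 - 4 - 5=-36*n^2 - 36*n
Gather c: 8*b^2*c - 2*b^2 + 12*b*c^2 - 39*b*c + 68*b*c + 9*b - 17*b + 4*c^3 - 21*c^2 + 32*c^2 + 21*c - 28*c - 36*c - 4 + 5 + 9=-2*b^2 - 8*b + 4*c^3 + c^2*(12*b + 11) + c*(8*b^2 + 29*b - 43) + 10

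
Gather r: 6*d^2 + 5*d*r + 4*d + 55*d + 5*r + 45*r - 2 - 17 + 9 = 6*d^2 + 59*d + r*(5*d + 50) - 10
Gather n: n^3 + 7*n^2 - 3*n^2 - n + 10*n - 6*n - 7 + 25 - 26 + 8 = n^3 + 4*n^2 + 3*n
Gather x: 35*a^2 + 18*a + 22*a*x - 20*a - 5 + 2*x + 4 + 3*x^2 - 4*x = 35*a^2 - 2*a + 3*x^2 + x*(22*a - 2) - 1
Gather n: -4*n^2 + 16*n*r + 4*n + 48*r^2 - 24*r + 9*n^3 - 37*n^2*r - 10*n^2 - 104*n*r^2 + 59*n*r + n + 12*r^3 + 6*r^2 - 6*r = 9*n^3 + n^2*(-37*r - 14) + n*(-104*r^2 + 75*r + 5) + 12*r^3 + 54*r^2 - 30*r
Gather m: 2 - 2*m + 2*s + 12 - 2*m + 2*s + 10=-4*m + 4*s + 24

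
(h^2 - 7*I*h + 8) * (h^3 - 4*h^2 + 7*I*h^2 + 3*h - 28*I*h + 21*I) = h^5 - 4*h^4 + 60*h^3 - 228*h^2 + 56*I*h^2 + 171*h - 224*I*h + 168*I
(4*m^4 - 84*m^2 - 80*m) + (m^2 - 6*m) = 4*m^4 - 83*m^2 - 86*m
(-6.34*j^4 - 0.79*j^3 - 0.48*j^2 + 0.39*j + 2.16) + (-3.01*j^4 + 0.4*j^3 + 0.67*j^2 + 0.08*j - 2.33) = -9.35*j^4 - 0.39*j^3 + 0.19*j^2 + 0.47*j - 0.17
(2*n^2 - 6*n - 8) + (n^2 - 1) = 3*n^2 - 6*n - 9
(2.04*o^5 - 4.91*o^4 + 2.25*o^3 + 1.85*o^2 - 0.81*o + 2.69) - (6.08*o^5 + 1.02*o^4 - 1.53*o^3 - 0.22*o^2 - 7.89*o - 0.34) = -4.04*o^5 - 5.93*o^4 + 3.78*o^3 + 2.07*o^2 + 7.08*o + 3.03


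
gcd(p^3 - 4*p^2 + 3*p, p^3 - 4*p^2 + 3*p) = p^3 - 4*p^2 + 3*p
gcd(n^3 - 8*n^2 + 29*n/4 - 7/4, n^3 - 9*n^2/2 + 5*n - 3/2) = n - 1/2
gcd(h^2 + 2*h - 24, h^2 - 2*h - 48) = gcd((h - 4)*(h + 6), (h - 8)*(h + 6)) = h + 6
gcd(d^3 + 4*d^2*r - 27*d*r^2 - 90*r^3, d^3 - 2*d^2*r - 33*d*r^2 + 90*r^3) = -d^2 - d*r + 30*r^2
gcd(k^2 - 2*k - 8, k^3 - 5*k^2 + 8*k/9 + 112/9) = k - 4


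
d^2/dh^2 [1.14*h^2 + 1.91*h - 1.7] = 2.28000000000000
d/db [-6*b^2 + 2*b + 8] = 2 - 12*b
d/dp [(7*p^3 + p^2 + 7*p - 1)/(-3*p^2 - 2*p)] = (-21*p^4 - 28*p^3 + 19*p^2 - 6*p - 2)/(p^2*(9*p^2 + 12*p + 4))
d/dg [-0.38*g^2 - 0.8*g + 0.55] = -0.76*g - 0.8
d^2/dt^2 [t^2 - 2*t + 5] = 2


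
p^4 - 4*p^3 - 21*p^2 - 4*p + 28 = (p - 7)*(p - 1)*(p + 2)^2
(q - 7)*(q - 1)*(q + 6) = q^3 - 2*q^2 - 41*q + 42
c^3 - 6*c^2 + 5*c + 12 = (c - 4)*(c - 3)*(c + 1)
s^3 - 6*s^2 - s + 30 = (s - 5)*(s - 3)*(s + 2)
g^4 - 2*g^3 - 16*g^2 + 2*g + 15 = (g - 5)*(g - 1)*(g + 1)*(g + 3)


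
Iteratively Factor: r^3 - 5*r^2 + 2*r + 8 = (r - 4)*(r^2 - r - 2) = (r - 4)*(r + 1)*(r - 2)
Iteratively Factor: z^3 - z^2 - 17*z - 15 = (z + 3)*(z^2 - 4*z - 5) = (z + 1)*(z + 3)*(z - 5)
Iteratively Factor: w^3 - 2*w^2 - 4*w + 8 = (w - 2)*(w^2 - 4) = (w - 2)*(w + 2)*(w - 2)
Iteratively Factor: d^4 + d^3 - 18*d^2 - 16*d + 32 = (d - 1)*(d^3 + 2*d^2 - 16*d - 32) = (d - 1)*(d + 2)*(d^2 - 16) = (d - 4)*(d - 1)*(d + 2)*(d + 4)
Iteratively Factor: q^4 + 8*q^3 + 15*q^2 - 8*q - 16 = (q + 4)*(q^3 + 4*q^2 - q - 4) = (q - 1)*(q + 4)*(q^2 + 5*q + 4) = (q - 1)*(q + 4)^2*(q + 1)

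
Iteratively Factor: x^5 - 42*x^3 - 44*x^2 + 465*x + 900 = (x - 5)*(x^4 + 5*x^3 - 17*x^2 - 129*x - 180) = (x - 5)*(x + 3)*(x^3 + 2*x^2 - 23*x - 60) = (x - 5)*(x + 3)*(x + 4)*(x^2 - 2*x - 15) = (x - 5)*(x + 3)^2*(x + 4)*(x - 5)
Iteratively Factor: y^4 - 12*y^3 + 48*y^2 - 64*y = (y - 4)*(y^3 - 8*y^2 + 16*y) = (y - 4)^2*(y^2 - 4*y) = y*(y - 4)^2*(y - 4)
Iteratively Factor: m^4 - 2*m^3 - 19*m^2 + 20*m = (m - 1)*(m^3 - m^2 - 20*m) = m*(m - 1)*(m^2 - m - 20) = m*(m - 1)*(m + 4)*(m - 5)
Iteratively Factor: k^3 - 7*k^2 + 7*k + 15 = (k - 5)*(k^2 - 2*k - 3) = (k - 5)*(k - 3)*(k + 1)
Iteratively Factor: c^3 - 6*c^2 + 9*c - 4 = (c - 4)*(c^2 - 2*c + 1) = (c - 4)*(c - 1)*(c - 1)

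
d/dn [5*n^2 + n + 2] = 10*n + 1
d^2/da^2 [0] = 0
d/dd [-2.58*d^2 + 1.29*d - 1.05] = 1.29 - 5.16*d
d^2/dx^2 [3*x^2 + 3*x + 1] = 6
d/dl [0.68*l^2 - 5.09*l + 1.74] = 1.36*l - 5.09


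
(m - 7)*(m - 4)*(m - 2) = m^3 - 13*m^2 + 50*m - 56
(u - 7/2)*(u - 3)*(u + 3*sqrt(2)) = u^3 - 13*u^2/2 + 3*sqrt(2)*u^2 - 39*sqrt(2)*u/2 + 21*u/2 + 63*sqrt(2)/2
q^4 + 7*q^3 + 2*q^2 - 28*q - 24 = (q - 2)*(q + 1)*(q + 2)*(q + 6)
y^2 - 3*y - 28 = (y - 7)*(y + 4)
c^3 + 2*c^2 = c^2*(c + 2)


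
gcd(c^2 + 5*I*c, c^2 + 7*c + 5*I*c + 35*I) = c + 5*I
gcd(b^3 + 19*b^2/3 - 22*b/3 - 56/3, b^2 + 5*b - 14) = b^2 + 5*b - 14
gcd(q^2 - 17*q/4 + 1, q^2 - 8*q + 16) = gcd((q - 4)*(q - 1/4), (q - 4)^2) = q - 4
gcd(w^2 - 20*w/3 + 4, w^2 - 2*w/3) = w - 2/3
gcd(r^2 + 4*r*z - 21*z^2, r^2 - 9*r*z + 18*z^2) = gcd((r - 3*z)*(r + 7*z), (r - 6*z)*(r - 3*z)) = -r + 3*z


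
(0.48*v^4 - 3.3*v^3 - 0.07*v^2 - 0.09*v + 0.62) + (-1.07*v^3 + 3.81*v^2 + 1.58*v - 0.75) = 0.48*v^4 - 4.37*v^3 + 3.74*v^2 + 1.49*v - 0.13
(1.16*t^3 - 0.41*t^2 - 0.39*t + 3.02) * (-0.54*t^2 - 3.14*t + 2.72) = -0.6264*t^5 - 3.421*t^4 + 4.6532*t^3 - 1.5214*t^2 - 10.5436*t + 8.2144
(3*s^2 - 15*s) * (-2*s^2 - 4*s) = -6*s^4 + 18*s^3 + 60*s^2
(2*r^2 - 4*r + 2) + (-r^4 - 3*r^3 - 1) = -r^4 - 3*r^3 + 2*r^2 - 4*r + 1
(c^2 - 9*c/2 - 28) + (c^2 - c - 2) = 2*c^2 - 11*c/2 - 30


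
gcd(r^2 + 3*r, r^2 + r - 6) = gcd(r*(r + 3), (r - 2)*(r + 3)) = r + 3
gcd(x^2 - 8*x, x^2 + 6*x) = x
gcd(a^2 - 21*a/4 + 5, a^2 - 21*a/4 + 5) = a^2 - 21*a/4 + 5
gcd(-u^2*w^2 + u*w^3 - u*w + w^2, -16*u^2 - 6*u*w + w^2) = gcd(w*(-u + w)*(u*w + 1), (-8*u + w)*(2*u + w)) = 1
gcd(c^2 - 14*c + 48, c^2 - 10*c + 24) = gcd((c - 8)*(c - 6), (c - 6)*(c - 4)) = c - 6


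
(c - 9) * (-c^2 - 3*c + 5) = -c^3 + 6*c^2 + 32*c - 45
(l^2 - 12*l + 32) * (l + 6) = l^3 - 6*l^2 - 40*l + 192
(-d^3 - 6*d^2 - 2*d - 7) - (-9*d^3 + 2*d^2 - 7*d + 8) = 8*d^3 - 8*d^2 + 5*d - 15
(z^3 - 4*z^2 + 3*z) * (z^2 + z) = z^5 - 3*z^4 - z^3 + 3*z^2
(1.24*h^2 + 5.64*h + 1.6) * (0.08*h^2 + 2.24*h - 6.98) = 0.0992*h^4 + 3.2288*h^3 + 4.1064*h^2 - 35.7832*h - 11.168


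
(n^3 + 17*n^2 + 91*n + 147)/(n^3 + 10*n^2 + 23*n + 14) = (n^2 + 10*n + 21)/(n^2 + 3*n + 2)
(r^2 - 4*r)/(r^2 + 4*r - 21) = r*(r - 4)/(r^2 + 4*r - 21)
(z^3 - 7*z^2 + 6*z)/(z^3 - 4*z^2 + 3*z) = (z - 6)/(z - 3)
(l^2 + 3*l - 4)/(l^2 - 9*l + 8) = (l + 4)/(l - 8)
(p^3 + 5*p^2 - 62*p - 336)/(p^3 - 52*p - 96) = (p + 7)/(p + 2)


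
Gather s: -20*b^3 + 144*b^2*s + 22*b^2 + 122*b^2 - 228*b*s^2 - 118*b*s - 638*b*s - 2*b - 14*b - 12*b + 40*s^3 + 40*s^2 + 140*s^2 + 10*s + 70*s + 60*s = -20*b^3 + 144*b^2 - 28*b + 40*s^3 + s^2*(180 - 228*b) + s*(144*b^2 - 756*b + 140)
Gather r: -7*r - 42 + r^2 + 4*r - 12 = r^2 - 3*r - 54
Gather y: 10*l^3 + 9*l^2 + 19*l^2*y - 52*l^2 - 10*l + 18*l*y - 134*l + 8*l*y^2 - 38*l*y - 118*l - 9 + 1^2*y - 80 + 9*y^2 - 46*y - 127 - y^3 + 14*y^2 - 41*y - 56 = 10*l^3 - 43*l^2 - 262*l - y^3 + y^2*(8*l + 23) + y*(19*l^2 - 20*l - 86) - 272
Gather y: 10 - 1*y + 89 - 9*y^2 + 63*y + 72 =-9*y^2 + 62*y + 171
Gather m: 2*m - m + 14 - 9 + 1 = m + 6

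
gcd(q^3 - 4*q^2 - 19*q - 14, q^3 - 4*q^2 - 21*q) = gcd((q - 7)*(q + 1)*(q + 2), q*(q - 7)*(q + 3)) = q - 7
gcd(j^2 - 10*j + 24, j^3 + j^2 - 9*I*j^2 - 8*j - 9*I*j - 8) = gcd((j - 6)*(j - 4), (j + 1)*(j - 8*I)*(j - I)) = 1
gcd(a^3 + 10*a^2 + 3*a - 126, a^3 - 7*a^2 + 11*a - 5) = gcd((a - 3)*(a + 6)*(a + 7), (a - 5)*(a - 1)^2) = 1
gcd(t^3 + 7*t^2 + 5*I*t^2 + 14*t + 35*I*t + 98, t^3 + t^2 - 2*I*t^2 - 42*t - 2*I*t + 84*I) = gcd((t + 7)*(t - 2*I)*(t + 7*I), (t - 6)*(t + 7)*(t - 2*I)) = t^2 + t*(7 - 2*I) - 14*I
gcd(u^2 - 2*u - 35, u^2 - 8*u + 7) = u - 7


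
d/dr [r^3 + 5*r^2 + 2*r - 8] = 3*r^2 + 10*r + 2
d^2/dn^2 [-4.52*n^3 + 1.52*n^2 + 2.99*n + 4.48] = 3.04 - 27.12*n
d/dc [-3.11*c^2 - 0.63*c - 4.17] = -6.22*c - 0.63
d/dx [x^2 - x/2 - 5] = 2*x - 1/2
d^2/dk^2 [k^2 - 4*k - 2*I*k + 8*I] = 2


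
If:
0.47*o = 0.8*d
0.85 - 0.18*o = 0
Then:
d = 2.77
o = 4.72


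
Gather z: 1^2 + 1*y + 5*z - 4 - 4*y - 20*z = -3*y - 15*z - 3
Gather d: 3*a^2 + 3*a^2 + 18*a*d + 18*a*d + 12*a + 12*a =6*a^2 + 36*a*d + 24*a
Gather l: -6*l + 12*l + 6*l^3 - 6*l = 6*l^3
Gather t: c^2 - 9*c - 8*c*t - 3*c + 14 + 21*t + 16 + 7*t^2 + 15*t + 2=c^2 - 12*c + 7*t^2 + t*(36 - 8*c) + 32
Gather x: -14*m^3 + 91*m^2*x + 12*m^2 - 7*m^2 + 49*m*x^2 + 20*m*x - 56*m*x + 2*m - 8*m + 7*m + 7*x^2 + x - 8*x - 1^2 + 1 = -14*m^3 + 5*m^2 + m + x^2*(49*m + 7) + x*(91*m^2 - 36*m - 7)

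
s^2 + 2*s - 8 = (s - 2)*(s + 4)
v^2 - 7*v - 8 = (v - 8)*(v + 1)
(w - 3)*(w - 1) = w^2 - 4*w + 3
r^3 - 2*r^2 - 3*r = r*(r - 3)*(r + 1)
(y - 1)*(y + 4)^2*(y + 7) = y^4 + 14*y^3 + 57*y^2 + 40*y - 112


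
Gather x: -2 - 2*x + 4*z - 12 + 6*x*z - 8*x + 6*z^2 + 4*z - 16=x*(6*z - 10) + 6*z^2 + 8*z - 30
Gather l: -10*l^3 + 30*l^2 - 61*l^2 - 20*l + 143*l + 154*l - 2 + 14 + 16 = -10*l^3 - 31*l^2 + 277*l + 28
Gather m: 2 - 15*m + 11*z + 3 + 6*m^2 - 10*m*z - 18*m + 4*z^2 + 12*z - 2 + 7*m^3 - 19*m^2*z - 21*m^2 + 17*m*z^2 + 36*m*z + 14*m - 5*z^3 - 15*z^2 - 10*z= 7*m^3 + m^2*(-19*z - 15) + m*(17*z^2 + 26*z - 19) - 5*z^3 - 11*z^2 + 13*z + 3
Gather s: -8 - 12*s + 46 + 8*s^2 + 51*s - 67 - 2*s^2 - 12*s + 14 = 6*s^2 + 27*s - 15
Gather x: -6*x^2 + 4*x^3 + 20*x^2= 4*x^3 + 14*x^2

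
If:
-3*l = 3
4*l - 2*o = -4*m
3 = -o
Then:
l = -1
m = -1/2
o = -3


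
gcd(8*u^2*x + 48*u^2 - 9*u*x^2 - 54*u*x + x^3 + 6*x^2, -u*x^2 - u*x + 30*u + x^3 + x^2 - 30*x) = -u*x - 6*u + x^2 + 6*x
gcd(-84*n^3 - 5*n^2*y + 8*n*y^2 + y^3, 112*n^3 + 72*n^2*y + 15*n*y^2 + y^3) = 28*n^2 + 11*n*y + y^2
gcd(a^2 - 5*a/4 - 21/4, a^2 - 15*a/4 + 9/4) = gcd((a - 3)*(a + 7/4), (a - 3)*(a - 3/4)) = a - 3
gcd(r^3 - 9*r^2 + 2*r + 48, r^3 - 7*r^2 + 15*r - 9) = r - 3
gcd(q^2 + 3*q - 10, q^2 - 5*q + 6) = q - 2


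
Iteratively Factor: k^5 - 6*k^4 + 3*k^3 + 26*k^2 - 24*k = (k - 4)*(k^4 - 2*k^3 - 5*k^2 + 6*k) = (k - 4)*(k + 2)*(k^3 - 4*k^2 + 3*k) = (k - 4)*(k - 1)*(k + 2)*(k^2 - 3*k) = k*(k - 4)*(k - 1)*(k + 2)*(k - 3)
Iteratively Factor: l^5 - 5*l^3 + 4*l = (l - 2)*(l^4 + 2*l^3 - l^2 - 2*l) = l*(l - 2)*(l^3 + 2*l^2 - l - 2) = l*(l - 2)*(l - 1)*(l^2 + 3*l + 2) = l*(l - 2)*(l - 1)*(l + 1)*(l + 2)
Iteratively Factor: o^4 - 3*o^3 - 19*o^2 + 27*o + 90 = (o + 3)*(o^3 - 6*o^2 - o + 30) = (o + 2)*(o + 3)*(o^2 - 8*o + 15) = (o - 5)*(o + 2)*(o + 3)*(o - 3)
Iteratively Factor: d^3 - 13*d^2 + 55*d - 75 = (d - 5)*(d^2 - 8*d + 15) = (d - 5)*(d - 3)*(d - 5)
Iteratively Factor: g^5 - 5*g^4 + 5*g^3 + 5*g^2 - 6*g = (g - 1)*(g^4 - 4*g^3 + g^2 + 6*g) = (g - 3)*(g - 1)*(g^3 - g^2 - 2*g) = g*(g - 3)*(g - 1)*(g^2 - g - 2) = g*(g - 3)*(g - 1)*(g + 1)*(g - 2)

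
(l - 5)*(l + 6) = l^2 + l - 30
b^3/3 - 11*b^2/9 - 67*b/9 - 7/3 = (b/3 + 1)*(b - 7)*(b + 1/3)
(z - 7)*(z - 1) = z^2 - 8*z + 7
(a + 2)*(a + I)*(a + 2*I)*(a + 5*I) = a^4 + 2*a^3 + 8*I*a^3 - 17*a^2 + 16*I*a^2 - 34*a - 10*I*a - 20*I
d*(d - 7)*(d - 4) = d^3 - 11*d^2 + 28*d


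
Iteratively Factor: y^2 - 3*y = (y)*(y - 3)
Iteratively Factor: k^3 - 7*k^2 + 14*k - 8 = (k - 4)*(k^2 - 3*k + 2) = (k - 4)*(k - 1)*(k - 2)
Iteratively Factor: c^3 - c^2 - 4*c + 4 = (c + 2)*(c^2 - 3*c + 2) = (c - 2)*(c + 2)*(c - 1)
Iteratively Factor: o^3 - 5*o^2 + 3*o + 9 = (o - 3)*(o^2 - 2*o - 3) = (o - 3)^2*(o + 1)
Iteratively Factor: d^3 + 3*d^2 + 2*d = (d + 1)*(d^2 + 2*d) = (d + 1)*(d + 2)*(d)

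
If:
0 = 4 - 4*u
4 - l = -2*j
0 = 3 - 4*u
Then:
No Solution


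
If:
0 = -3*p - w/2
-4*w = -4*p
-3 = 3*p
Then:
No Solution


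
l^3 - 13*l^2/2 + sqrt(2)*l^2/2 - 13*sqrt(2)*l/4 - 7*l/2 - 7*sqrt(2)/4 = (l - 7)*(l + 1/2)*(l + sqrt(2)/2)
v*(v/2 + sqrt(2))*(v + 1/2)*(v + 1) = v^4/2 + 3*v^3/4 + sqrt(2)*v^3 + v^2/4 + 3*sqrt(2)*v^2/2 + sqrt(2)*v/2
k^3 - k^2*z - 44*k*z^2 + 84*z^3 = (k - 6*z)*(k - 2*z)*(k + 7*z)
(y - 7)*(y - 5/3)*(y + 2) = y^3 - 20*y^2/3 - 17*y/3 + 70/3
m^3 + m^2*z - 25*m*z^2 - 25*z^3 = (m - 5*z)*(m + z)*(m + 5*z)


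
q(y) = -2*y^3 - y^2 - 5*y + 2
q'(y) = -6*y^2 - 2*y - 5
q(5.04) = -304.65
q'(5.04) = -167.49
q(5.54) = -396.45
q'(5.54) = -200.23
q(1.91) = -25.13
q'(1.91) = -30.71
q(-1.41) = 12.67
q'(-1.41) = -14.11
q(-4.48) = 184.16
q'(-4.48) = -116.46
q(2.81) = -64.32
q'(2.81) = -58.00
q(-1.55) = 14.80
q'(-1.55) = -16.32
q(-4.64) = 203.47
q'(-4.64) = -124.90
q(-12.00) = 3374.00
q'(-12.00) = -845.00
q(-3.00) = 62.00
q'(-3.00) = -53.00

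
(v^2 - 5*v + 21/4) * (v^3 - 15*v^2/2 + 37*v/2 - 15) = v^5 - 25*v^4/2 + 245*v^3/4 - 1175*v^2/8 + 1377*v/8 - 315/4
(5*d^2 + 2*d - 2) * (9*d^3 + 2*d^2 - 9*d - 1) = 45*d^5 + 28*d^4 - 59*d^3 - 27*d^2 + 16*d + 2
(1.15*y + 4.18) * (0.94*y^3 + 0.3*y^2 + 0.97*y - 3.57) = 1.081*y^4 + 4.2742*y^3 + 2.3695*y^2 - 0.0508999999999995*y - 14.9226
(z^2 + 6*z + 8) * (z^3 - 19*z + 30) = z^5 + 6*z^4 - 11*z^3 - 84*z^2 + 28*z + 240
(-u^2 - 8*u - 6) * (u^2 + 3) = -u^4 - 8*u^3 - 9*u^2 - 24*u - 18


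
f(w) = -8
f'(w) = 0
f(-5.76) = -8.00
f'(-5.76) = 0.00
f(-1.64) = -8.00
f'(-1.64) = 0.00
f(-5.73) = -8.00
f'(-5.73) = 0.00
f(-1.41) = -8.00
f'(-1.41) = 0.00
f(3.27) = -8.00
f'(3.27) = 0.00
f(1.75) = -8.00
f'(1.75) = 0.00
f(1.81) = -8.00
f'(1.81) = 0.00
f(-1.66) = -8.00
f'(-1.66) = 0.00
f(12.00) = -8.00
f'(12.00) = 0.00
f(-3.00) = -8.00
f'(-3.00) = 0.00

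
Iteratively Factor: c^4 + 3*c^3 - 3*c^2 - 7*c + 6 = (c - 1)*(c^3 + 4*c^2 + c - 6) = (c - 1)*(c + 3)*(c^2 + c - 2) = (c - 1)^2*(c + 3)*(c + 2)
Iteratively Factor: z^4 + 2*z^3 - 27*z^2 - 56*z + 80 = (z - 5)*(z^3 + 7*z^2 + 8*z - 16) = (z - 5)*(z + 4)*(z^2 + 3*z - 4) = (z - 5)*(z - 1)*(z + 4)*(z + 4)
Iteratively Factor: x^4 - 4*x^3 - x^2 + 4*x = (x - 4)*(x^3 - x) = x*(x - 4)*(x^2 - 1) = x*(x - 4)*(x - 1)*(x + 1)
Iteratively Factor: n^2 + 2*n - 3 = (n - 1)*(n + 3)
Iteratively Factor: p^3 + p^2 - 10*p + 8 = (p + 4)*(p^2 - 3*p + 2) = (p - 2)*(p + 4)*(p - 1)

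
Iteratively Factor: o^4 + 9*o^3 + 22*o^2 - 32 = (o + 2)*(o^3 + 7*o^2 + 8*o - 16) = (o + 2)*(o + 4)*(o^2 + 3*o - 4) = (o + 2)*(o + 4)^2*(o - 1)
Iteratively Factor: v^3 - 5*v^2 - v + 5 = (v - 1)*(v^2 - 4*v - 5) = (v - 1)*(v + 1)*(v - 5)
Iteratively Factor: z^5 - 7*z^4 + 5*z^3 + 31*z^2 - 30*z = (z - 5)*(z^4 - 2*z^3 - 5*z^2 + 6*z) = z*(z - 5)*(z^3 - 2*z^2 - 5*z + 6) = z*(z - 5)*(z + 2)*(z^2 - 4*z + 3) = z*(z - 5)*(z - 3)*(z + 2)*(z - 1)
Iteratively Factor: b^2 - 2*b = (b)*(b - 2)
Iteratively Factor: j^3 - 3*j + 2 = (j - 1)*(j^2 + j - 2) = (j - 1)^2*(j + 2)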